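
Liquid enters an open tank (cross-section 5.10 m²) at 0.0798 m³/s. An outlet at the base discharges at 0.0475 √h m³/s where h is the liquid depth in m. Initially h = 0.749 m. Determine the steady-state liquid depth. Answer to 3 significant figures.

2.82 m

Level balance: A dh/dt = 0.0798 − 0.0475 √h. Setting dh/dt = 0:
Q_in = 0.0475 √h_ss ⇒ √h_ss = 0.0798/0.0475 = 1.6800.
h_ss = 1.6800² = 2.8224 m. (Since h₀ = 0.749 m < h_ss, the level will rise toward this value.)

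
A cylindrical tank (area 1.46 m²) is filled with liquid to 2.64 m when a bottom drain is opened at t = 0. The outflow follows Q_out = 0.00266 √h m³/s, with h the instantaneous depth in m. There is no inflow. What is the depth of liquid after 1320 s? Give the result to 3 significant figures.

0.178 m

Unsteady balance on liquid volume: A dh/dt = −0.00266 √h.
∫ h^(−1/2) dh = −(0.00266/A) ∫ dt, giving 2√h = 2√h₀ − (0.00266/A) t.
√h = √2.64 − 0.00266·1320/(2·1.46) = 1.6248 − 1.2025 = 0.42234.
h = 0.42234² = 0.17837 m.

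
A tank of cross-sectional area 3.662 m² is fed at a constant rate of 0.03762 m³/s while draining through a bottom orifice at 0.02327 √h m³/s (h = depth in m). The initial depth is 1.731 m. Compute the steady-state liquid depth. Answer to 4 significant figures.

A dh/dt = Q_in − 0.02327 √h. Steady state requires inflow = outflow:
Q_in = 0.02327 √h_ss ⇒ √h_ss = 0.03762/0.02327 = 1.61667.
h_ss = 1.61667² = 2.61363 m. (Since h₀ = 1.731 m < h_ss, the level will rise toward this value.)

2.614 m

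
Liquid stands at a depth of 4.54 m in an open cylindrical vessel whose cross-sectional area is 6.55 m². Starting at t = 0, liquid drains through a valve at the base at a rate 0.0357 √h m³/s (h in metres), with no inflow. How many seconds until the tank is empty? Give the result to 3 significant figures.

A dh/dt = −Q_out = −0.0357 √h.
Separate and integrate: 2(√h − √h₀) = −(0.0357/A) t.
Set h = 0: 2√h₀ = (0.0357/A) t_empty ⇒ t_empty = 2A√h₀/0.0357.
t_empty = 2·6.55·√4.54/0.0357 = 13.100·2.1307/0.0357 = 781.86 s.

782 s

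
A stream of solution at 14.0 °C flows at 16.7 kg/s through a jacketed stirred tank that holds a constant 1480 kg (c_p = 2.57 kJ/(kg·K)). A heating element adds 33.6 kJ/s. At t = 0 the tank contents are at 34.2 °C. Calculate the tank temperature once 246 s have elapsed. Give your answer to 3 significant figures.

M c_p dT/dt = ṁ c_p (T_in − T) + Q̇.
τ = M/ṁ = 88.623 s; T_ss = T_in + Q̇/(ṁ c_p) = 14.0 + 33.6/(16.7·2.57) = 14.783 °C.
Solution: T(t) = T_ss + (T₀ − T_ss) e^(−t/τ).
T(246) = 14.783 + (19.417)·e^(−246/88.623) = 14.783 + (19.417)·0.062299 = 15.993 °C.

16.0 °C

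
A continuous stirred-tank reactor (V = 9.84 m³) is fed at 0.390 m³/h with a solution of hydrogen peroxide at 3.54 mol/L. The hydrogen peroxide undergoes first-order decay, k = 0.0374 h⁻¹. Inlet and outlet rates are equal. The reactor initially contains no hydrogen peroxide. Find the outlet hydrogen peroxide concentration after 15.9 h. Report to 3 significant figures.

V dC/dt = Q(C_in − C) − k V C.
dC/dt = (Q/V) C_in − (Q/V + k) C; effective rate a = Q/V + k = 0.039634 + 0.0374 = 0.077034 h⁻¹.
C_ss = Q C_in/(Q + kV) = 1.8213 mol/L; C(t) = C_ss + (C₀ − C_ss) e^(−a t).
C(15.9) = 1.8213 + (-1.8213)·e^(−0.077034·15.9) = 1.8213 + (-1.8213)·0.29380 = 1.2862 mol/L.

1.29 mol/L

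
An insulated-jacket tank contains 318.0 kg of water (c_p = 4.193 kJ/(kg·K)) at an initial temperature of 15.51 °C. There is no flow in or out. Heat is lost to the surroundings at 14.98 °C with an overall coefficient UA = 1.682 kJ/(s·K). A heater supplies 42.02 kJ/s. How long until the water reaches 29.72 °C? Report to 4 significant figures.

689.8 s

Energy balance: M c_p dT/dt = −UA(T − T_amb) + Q̇.
τ = M c_p/UA = 792.731 s; T_ss = T_amb + Q̇/UA = 14.98 + 42.02/1.682 = 39.9622 °C.
T(t) = T_ss + (T₀ − T_ss)e^(−t/τ); set T = 29.72:
t = −τ ln[(T − T_ss)/(T₀ − T_ss)] = −792.731 · ln(0.418865) = 689.839 s.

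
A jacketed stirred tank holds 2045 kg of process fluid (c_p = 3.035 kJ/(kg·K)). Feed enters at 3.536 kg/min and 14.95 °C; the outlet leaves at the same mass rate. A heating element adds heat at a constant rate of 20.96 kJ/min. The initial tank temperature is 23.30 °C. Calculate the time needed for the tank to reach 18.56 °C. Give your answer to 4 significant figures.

M c_p dT/dt = ṁ c_p (T_in − T) + Q̇.
τ = M/ṁ = 578.337 min; T_ss = T_in + Q̇/(ṁ c_p) = 16.9031 °C.
T(t) = T_ss + (T₀ − T_ss) e^(−t/τ). Set T = 18.56:
e^(−t/τ) = (18.56 − 16.9031)/(23.30 − 16.9031) = 0.259018
t = −578.337 · ln(0.259018) = 781.251 min.

781.3 min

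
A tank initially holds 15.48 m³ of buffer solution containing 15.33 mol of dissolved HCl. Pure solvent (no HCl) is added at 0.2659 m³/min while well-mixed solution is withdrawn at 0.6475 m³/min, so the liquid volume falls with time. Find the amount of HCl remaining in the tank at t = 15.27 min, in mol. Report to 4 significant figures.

6.879 mol

Let m(t) be the amount of HCl. Volume: V(t) = V₀ + (Q_in − Q_out) t = 15.48 − 0.381600 t; V(15.27) = 9.65297 m³.
Species balance (pure solvent in): dm/dt = −Q_out · m/V(t).
Separate: dm/m = −Q_out dt/V(t) ⇒ ln(m/m₀) = −(Q_out/(Q_in−Q_out)) ln(V/V₀).
m = m₀ (V₀/V)^(Q_out/(Q_in−Q_out)) = 15.33 × (15.48/9.65297)^(-1.69680) = 6.87877 mol.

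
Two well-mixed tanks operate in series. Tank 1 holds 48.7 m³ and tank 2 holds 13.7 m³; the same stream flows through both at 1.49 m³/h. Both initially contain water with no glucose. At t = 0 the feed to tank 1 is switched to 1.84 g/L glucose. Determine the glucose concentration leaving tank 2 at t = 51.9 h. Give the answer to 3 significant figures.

Species balance on tank i: dCᵢ/dt = (Cᵢ₋₁ − Cᵢ)/τᵢ with τᵢ = Vᵢ/Q.
τ₁ = 48.7/1.49 = 32.685 h; τ₂ = 13.7/1.49 = 9.1946 h.
Solving the cascade with C₁(0)=C₂(0)=0 gives C₂(t) = C_in[1 − (τ₁ e^(−t/τ₁) − τ₂ e^(−t/τ₂))/(τ₁ − τ₂)].
At t = 51.9: e^(−t/τ₁) = 0.20435, e^(−t/τ₂) = 0.0035366.
C₂ = 1.84·[1 − (32.685·0.20435 − 9.1946·0.0035366)/(23.490)] = 1.84·0.71704 = 1.3194 g/L.

1.32 g/L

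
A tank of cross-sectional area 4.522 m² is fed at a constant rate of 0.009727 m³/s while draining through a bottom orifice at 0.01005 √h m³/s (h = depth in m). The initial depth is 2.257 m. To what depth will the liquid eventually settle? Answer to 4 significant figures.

Volume balance on the tank: A dh/dt = Q_in − 0.01005 √h. At steady state dh/dt = 0:
Q_in = 0.01005 √h_ss ⇒ √h_ss = 0.009727/0.01005 = 0.967861.
h_ss = 0.967861² = 0.936754 m. (Since h₀ = 2.257 m > h_ss, the level will fall toward this value.)

0.9368 m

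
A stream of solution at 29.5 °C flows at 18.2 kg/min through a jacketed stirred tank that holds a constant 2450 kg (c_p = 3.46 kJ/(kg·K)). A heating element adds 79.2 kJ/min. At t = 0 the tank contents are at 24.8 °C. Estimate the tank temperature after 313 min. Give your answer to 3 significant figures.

30.2 °C

Heat balance on the well-mixed liquid: M c_p dT/dt = ṁ c_p (T_in − T) + 79.2.
τ = M/ṁ = 134.62 min; T_ss = T_in + Q̇/(ṁ c_p) = 29.5 + 79.2/(18.2·3.46) = 30.758 °C.
T approaches T_ss exponentially: T(t) = T_ss + (T₀ − T_ss) e^(−t/τ).
T(313) = 30.758 + (-5.9577)·e^(−313/134.62) = 30.758 + (-5.9577)·0.097769 = 30.175 °C.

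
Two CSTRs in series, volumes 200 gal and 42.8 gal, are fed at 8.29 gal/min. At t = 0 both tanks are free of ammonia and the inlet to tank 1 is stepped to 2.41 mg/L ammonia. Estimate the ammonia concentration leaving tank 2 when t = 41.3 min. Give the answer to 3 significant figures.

1.86 mg/L

Time constants: τᵢ = Vᵢ/Q for each well-mixed tank.
τ₁ = 200/8.29 = 24.125 min; τ₂ = 42.8/8.29 = 5.1628 min.
Tank 1: C₁ = C_in(1 − e^(−t/τ₁)). Tank 2 (τ₁ ≠ τ₂): C₂ = C_in[1 − (τ₁ e^(−t/τ₁) − τ₂ e^(−t/τ₂))/(τ₁ − τ₂)].
At t = 41.3: e^(−t/τ₁) = 0.18053, e^(−t/τ₂) = 0.00033564.
C₂ = 2.41·[1 − (24.125·0.18053 − 5.1628·0.00033564)/(18.963)] = 2.41·0.77042 = 1.8567 mg/L.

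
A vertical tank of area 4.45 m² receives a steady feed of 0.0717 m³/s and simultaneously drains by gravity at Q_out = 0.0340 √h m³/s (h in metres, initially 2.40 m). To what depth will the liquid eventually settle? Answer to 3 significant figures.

Level balance: A dh/dt = 0.0717 − 0.0340 √h. Setting dh/dt = 0:
Q_in = 0.0340 √h_ss ⇒ √h_ss = 0.0717/0.0340 = 2.1088.
h_ss = 2.1088² = 4.4471 m. (Since h₀ = 2.40 m < h_ss, the level will rise toward this value.)

4.45 m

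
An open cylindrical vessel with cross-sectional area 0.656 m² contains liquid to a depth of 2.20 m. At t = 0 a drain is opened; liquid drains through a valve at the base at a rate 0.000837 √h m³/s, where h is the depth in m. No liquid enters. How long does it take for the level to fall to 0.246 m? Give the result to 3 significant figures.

With no inflow, A dh/dt = −0.000837 √h.
This is separable: 2 d(√h)/dt = −0.000837/A, so √h = √h₀ − (0.000837/(2A)) t.
t = 2A(√h₀ − √h)/0.000837 = 2·0.656·(√2.20 − √0.246)/0.000837
  = 1.3120 × (1.4832 − 0.49598) / 0.000837 = 1547.5 s.

1550 s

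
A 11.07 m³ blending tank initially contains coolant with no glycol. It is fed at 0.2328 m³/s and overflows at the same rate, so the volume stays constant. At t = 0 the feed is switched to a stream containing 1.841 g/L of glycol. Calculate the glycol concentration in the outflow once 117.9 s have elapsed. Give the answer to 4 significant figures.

Unsteady species balance (constant V, well mixed): V dC/dt = Q(C_in − C).
So dC/dt = (C_in − C)/τ with τ = V/Q = 11.07/0.2328 = 47.5515 s.
This is linear first-order; C(t) = C_in + (C₀ − C_in) e^(−t/τ).
C(117.9) = 1.841 + (0 − 1.841)·e^(−117.9/47.5515) = 1.841 + (-1.84100)·0.0837923 = 1.68674 g/L.

1.687 g/L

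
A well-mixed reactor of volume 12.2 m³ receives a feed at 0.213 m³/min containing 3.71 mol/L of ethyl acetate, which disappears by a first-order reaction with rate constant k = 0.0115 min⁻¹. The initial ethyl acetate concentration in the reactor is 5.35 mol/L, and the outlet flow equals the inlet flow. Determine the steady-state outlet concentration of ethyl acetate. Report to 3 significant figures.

Species balance: V dC/dt = Q C_in − Q C − k V C.
Steady state (dC/dt = 0): C_ss = Q C_in/(Q + kV) = C_in/(1 + kV/Q).
C_ss = 0.213·3.71/(0.213 + 0.0115·12.2) = 0.79023/0.35330 = 2.2367 mol/L.

2.24 mol/L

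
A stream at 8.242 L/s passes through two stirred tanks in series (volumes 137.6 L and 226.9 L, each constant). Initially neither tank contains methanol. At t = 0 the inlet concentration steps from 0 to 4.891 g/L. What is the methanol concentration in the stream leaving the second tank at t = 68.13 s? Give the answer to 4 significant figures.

3.972 g/L

Each tank obeys Vᵢ dCᵢ/dt = Q(Cᵢ₋₁ − Cᵢ), so τᵢ = Vᵢ/Q.
τ₁ = 137.6/8.242 = 16.6950 s; τ₂ = 226.9/8.242 = 27.5297 s.
Tank 1: C₁ = C_in(1 − e^(−t/τ₁)). Tank 2 (τ₁ ≠ τ₂): C₂ = C_in[1 − (τ₁ e^(−t/τ₁) − τ₂ e^(−t/τ₂))/(τ₁ − τ₂)].
At t = 68.13: e^(−t/τ₁) = 0.0168928, e^(−t/τ₂) = 0.0841816.
C₂ = 4.891·[1 − (16.6950·0.0168928 − 27.5297·0.0841816)/(-10.8347)] = 4.891·0.812135 = 3.97215 g/L.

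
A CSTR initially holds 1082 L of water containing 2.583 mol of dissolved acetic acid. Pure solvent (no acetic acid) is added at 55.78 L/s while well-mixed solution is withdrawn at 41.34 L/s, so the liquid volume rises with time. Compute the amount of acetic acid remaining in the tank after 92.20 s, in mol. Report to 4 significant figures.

0.2598 mol

Total volume: dV/dt = Q_in − Q_out = 14.4400 L/s, so V(t) = 1082 + 14.4400 t and V(92.20) = 2413.37 L.
Solute balance: dm/dt = 0 − Q_out C = −Q_out m/V(t).
Separate: dm/m = −Q_out dt/V(t) ⇒ ln(m/m₀) = −(Q_out/(Q_in−Q_out)) ln(V/V₀).
m = m₀ (V₀/V)^(Q_out/(Q_in−Q_out)) = 2.583 × (1082/2413.37)^(2.86288) = 0.259841 mol.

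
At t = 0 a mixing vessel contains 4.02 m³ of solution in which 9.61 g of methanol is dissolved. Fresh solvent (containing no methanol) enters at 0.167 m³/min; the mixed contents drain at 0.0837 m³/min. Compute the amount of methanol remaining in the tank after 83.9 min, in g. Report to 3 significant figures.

3.49 g

Let m(t) be the amount of methanol. Volume: V(t) = V₀ + (Q_in − Q_out) t = 4.02 + 0.083300 t; V(83.9) = 11.009 m³.
No methanol enters, so dm/dt = −Q_out · (m/V).
Separate: dm/m = −Q_out dt/V(t) ⇒ ln(m/m₀) = −(Q_out/(Q_in−Q_out)) ln(V/V₀).
m = m₀ (V₀/V)^(Q_out/(Q_in−Q_out)) = 9.61 × (4.02/11.009)^(1.0048) = 3.4923 g.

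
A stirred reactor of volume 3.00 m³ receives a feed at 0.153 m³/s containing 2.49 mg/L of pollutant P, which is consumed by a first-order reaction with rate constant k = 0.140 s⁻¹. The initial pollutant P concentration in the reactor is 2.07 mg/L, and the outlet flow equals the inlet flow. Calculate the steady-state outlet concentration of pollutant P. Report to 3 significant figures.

0.665 mg/L

Species balance: V dC/dt = Q C_in − Q C − k V C.
Steady state (dC/dt = 0): C_ss = Q C_in/(Q + kV) = C_in/(1 + kV/Q).
C_ss = 0.153·2.49/(0.153 + 0.140·3.00) = 0.38097/0.57300 = 0.66487 mg/L.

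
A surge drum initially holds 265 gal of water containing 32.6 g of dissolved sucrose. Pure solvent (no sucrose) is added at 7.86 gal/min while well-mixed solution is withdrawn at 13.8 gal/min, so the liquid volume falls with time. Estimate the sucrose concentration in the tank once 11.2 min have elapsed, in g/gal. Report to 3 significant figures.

0.0839 g/gal

Total volume: dV/dt = Q_in − Q_out = -5.9400 gal/min, so V(t) = 265 − 5.9400 t and V(11.2) = 198.47 gal.
No sucrose enters, so dm/dt = −Q_out · (m/V).
dm/m = −Q_out dt/(V₀ − 5.9400 t); integrating gives ln(m/m₀) = −(Q_out/(Q_in−Q_out)) ln(V/V₀).
m = m₀ (V₀/V)^(Q_out/(Q_in−Q_out)) = 32.6 × (265/198.47)^(-2.3232) = 16.655 g.
C = m/V = 16.655/198.47 = 0.083916 g/gal.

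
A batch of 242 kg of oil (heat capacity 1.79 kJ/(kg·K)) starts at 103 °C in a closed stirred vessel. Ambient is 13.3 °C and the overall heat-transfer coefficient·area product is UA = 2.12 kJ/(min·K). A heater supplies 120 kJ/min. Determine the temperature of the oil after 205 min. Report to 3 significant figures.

M c_p dT/dt = −UA(T − T_amb) + Q̇.
dT/dt = (T_ss − T)/τ with T_ss = T_amb + Q̇/UA = 13.3 + 120/2.12 = 69.904 °C, τ = M c_p/UA = 242·1.79/2.12 = 204.33 min.
Integrating: T(t) = T_ss + (T₀ − T_ss) e^(−t/τ).
T(205) = 69.904 + (33.096)·0.36668 = 82.039 °C.

82.0 °C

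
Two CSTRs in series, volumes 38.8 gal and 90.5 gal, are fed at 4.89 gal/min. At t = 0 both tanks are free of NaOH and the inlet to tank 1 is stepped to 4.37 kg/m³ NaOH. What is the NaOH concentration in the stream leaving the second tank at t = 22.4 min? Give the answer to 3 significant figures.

2.28 kg/m³

Time constants: τᵢ = Vᵢ/Q for each well-mixed tank.
τ₁ = 38.8/4.89 = 7.9346 min; τ₂ = 90.5/4.89 = 18.507 min.
Tank 1: C₁ = C_in(1 − e^(−t/τ₁)). Tank 2 (τ₁ ≠ τ₂): C₂ = C_in[1 − (τ₁ e^(−t/τ₁) − τ₂ e^(−t/τ₂))/(τ₁ − τ₂)].
At t = 22.4: e^(−t/τ₁) = 0.059422, e^(−t/τ₂) = 0.29810.
C₂ = 4.37·[1 − (7.9346·0.059422 − 18.507·0.29810)/(-10.573)] = 4.37·0.52278 = 2.2846 kg/m³.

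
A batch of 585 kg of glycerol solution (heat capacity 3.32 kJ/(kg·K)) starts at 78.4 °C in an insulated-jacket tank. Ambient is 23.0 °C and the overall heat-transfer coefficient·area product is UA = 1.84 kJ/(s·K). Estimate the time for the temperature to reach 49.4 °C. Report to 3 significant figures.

782 s

M c_p dT/dt = −UA(T − T_amb).
τ = M c_p/UA = 1055.5 s; T_ss = T_amb = 23.000 °C.
T(t) = T_ss + (T₀ − T_ss)e^(−t/τ); set T = 49.4:
t = −τ ln[(T − T_ss)/(T₀ − T_ss)] = −1055.5 · ln(0.47653) = 782.39 s.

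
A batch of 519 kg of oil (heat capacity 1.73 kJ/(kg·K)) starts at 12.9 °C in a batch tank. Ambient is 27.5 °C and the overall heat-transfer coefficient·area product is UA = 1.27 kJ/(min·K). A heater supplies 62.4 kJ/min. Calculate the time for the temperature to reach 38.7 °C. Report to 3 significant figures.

367 min

Lumped-capacitance energy balance: M c_p dT/dt = UA(T_amb − T) + Q̇.
τ = M c_p/UA = 706.98 min; T_ss = T_amb + Q̇/UA = 27.5 + 62.4/1.27 = 76.634 °C.
T(t) = T_ss + (T₀ − T_ss)e^(−t/τ); set T = 38.7:
t = −τ ln[(T − T_ss)/(T₀ − T_ss)] = −706.98 · ln(0.59519) = 366.83 min.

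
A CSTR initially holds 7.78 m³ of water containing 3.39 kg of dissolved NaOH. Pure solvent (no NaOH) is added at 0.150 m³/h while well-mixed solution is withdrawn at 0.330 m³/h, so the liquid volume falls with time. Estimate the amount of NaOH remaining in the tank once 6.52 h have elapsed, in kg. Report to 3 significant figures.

Total volume: dV/dt = Q_in − Q_out = -0.18000 m³/h, so V(t) = 7.78 − 0.18000 t and V(6.52) = 6.6064 m³.
No NaOH enters, so dm/dt = −Q_out · (m/V).
dm/m = −Q_out dt/(V₀ − 0.18000 t); integrating gives ln(m/m₀) = −(Q_out/(Q_in−Q_out)) ln(V/V₀).
m = m₀ (V₀/V)^(Q_out/(Q_in−Q_out)) = 3.39 × (7.78/6.6064)^(-1.8333) = 2.5119 kg.

2.51 kg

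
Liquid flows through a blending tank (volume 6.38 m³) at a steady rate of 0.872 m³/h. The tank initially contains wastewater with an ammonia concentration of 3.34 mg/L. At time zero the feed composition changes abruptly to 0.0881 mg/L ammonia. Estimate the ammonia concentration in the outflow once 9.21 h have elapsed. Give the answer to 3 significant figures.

Mass balance on the solute (V constant): V dC/dt = Q(C_in − C).
Time constant τ = V/Q = 6.38/0.872 = 7.3165 h.
Integrating: C(t) = C_in + (C₀ − C_in) e^(−t/τ).
C(9.21) = 0.0881 + (3.34 − 0.0881)·e^(−9.21/7.3165) = 0.0881 + (3.2519)·0.28400 = 1.0116 mg/L.

1.01 mg/L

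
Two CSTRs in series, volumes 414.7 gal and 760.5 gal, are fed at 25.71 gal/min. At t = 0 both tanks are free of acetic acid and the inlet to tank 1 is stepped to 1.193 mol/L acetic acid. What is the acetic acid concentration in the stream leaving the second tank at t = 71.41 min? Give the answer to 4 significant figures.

0.9754 mol/L

Each tank obeys Vᵢ dCᵢ/dt = Q(Cᵢ₋₁ − Cᵢ), so τᵢ = Vᵢ/Q.
τ₁ = 414.7/25.71 = 16.1299 min; τ₂ = 760.5/25.71 = 29.5799 min.
Tank 1: C₁ = C_in(1 − e^(−t/τ₁)). Tank 2 (τ₁ ≠ τ₂): C₂ = C_in[1 − (τ₁ e^(−t/τ₁) − τ₂ e^(−t/τ₂))/(τ₁ − τ₂)].
At t = 71.41: e^(−t/τ₁) = 0.0119481, e^(−t/τ₂) = 0.0894445.
C₂ = 1.193·[1 − (16.1299·0.0119481 − 29.5799·0.0894445)/(-13.4500)] = 1.193·0.817618 = 0.975418 mol/L.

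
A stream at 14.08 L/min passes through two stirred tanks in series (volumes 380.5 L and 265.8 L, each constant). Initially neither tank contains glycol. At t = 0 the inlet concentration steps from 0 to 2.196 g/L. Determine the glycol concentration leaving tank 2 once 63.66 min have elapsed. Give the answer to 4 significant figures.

1.680 g/L

Time constants: τᵢ = Vᵢ/Q for each well-mixed tank.
τ₁ = 380.5/14.08 = 27.0241 min; τ₂ = 265.8/14.08 = 18.8778 min.
Tank 1: C₁ = C_in(1 − e^(−t/τ₁)). Tank 2 (τ₁ ≠ τ₂): C₂ = C_in[1 − (τ₁ e^(−t/τ₁) − τ₂ e^(−t/τ₂))/(τ₁ − τ₂)].
At t = 63.66: e^(−t/τ₁) = 0.0948299, e^(−t/τ₂) = 0.0343138.
C₂ = 2.196·[1 − (27.0241·0.0948299 − 18.8778·0.0343138)/(8.14631)] = 2.196·0.764933 = 1.67979 g/L.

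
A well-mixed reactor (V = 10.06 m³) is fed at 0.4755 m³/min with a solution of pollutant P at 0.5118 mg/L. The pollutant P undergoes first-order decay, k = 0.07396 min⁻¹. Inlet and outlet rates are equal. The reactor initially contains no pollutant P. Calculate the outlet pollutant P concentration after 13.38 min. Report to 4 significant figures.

Accumulation = in − out − consumed: V dC/dt = Q C_in − Q C − k V C.
This is linear with rate a = Q/V + k = 0.121226 min⁻¹.
C_ss = Q C_in/(Q + kV) = 0.199552 mg/L; C(t) = C_ss + (C₀ − C_ss) e^(−a t).
C(13.38) = 0.199552 + (-0.199552)·e^(−0.121226·13.38) = 0.199552 + (-0.199552)·0.197501 = 0.160140 mg/L.

0.1601 mg/L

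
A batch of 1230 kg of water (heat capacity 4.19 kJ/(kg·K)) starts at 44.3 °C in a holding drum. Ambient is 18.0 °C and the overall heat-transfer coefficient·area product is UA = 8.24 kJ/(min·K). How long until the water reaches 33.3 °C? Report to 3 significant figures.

Heat balance on the well-mixed liquid: M c_p dT/dt = −UA(T − T_amb).
τ = M c_p/UA = 625.45 min; T_ss = T_amb = 18.000 °C.
T(t) = T_ss + (T₀ − T_ss)e^(−t/τ); set T = 33.3:
t = −τ ln[(T − T_ss)/(T₀ − T_ss)] = −625.45 · ln(0.58175) = 338.82 min.

339 min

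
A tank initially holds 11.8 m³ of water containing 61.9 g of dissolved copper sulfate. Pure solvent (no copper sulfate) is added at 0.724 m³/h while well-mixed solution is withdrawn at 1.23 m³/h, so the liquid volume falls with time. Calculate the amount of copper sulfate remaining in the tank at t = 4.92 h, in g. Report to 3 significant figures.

34.8 g

Let m(t) be the amount of copper sulfate. Volume: V(t) = V₀ + (Q_in − Q_out) t = 11.8 − 0.50600 t; V(4.92) = 9.3105 m³.
Species balance (pure solvent in): dm/dt = −Q_out · m/V(t).
dm/m = −Q_out dt/(V₀ − 0.50600 t); integrating gives ln(m/m₀) = −(Q_out/(Q_in−Q_out)) ln(V/V₀).
m = m₀ (V₀/V)^(Q_out/(Q_in−Q_out)) = 61.9 × (11.8/9.3105)^(-2.4308) = 34.796 g.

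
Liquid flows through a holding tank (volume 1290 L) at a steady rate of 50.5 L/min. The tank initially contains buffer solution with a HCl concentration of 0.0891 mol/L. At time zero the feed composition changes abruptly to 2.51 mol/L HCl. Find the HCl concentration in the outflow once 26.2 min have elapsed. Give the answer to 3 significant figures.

Mass balance on the solute (V constant): V dC/dt = Q(C_in − C).
So dC/dt = (C_in − C)/τ with τ = V/Q = 1290/50.5 = 25.545 min.
Integrating: C(t) = C_in + (C₀ − C_in) e^(−t/τ).
C(26.2) = 2.51 + (0.0891 − 2.51)·e^(−26.2/25.545) = 2.51 + (-2.4209)·0.35856 = 1.6420 mol/L.

1.64 mol/L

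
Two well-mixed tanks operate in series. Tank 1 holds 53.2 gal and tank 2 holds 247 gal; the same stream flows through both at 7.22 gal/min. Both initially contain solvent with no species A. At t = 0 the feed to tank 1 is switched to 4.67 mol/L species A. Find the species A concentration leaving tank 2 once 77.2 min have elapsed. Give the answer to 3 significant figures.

Each tank obeys Vᵢ dCᵢ/dt = Q(Cᵢ₋₁ − Cᵢ), so τᵢ = Vᵢ/Q.
τ₁ = 53.2/7.22 = 7.3684 min; τ₂ = 247/7.22 = 34.211 min.
Tank 1: C₁ = C_in(1 − e^(−t/τ₁)). Tank 2 (τ₁ ≠ τ₂): C₂ = C_in[1 − (τ₁ e^(−t/τ₁) − τ₂ e^(−t/τ₂))/(τ₁ − τ₂)].
At t = 77.2: e^(−t/τ₁) = 2.8173e-05, e^(−t/τ₂) = 0.10470.
C₂ = 4.67·[1 − (7.3684·2.8173e-05 − 34.211·0.10470)/(-26.842)] = 4.67·0.86656 = 4.0468 mol/L.

4.05 mol/L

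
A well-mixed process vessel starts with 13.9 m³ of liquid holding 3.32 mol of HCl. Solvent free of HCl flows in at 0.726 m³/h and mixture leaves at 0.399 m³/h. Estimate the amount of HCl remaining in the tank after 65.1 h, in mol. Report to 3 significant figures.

Total volume: dV/dt = Q_in − Q_out = 0.32700 m³/h, so V(t) = 13.9 + 0.32700 t and V(65.1) = 35.188 m³.
Species balance (pure solvent in): dm/dt = −Q_out · m/V(t).
dm/m = −Q_out dt/(V₀ + 0.32700 t); integrating gives ln(m/m₀) = −(Q_out/(Q_in−Q_out)) ln(V/V₀).
m = m₀ (V₀/V)^(Q_out/(Q_in−Q_out)) = 3.32 × (13.9/35.188)^(1.2202) = 1.0689 mol.

1.07 mol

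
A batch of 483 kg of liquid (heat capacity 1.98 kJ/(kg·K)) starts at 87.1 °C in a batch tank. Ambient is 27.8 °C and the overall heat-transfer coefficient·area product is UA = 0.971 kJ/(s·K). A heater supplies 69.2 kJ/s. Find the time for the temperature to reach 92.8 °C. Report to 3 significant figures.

637 s

Lumped-capacitance energy balance: M c_p dT/dt = UA(T_amb − T) + Q̇.
τ = M c_p/UA = 984.90 s; T_ss = T_amb + Q̇/UA = 27.8 + 69.2/0.971 = 99.067 °C.
T(t) = T_ss + (T₀ − T_ss)e^(−t/τ); set T = 92.8:
t = −τ ln[(T − T_ss)/(T₀ − T_ss)] = −984.90 · ln(0.52368) = 637.11 s.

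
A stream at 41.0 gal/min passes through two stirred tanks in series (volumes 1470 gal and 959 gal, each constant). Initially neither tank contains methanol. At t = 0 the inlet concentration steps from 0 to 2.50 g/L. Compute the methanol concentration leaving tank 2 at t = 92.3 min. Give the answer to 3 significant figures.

2.04 g/L

Species balance on tank i: dCᵢ/dt = (Cᵢ₋₁ − Cᵢ)/τᵢ with τᵢ = Vᵢ/Q.
τ₁ = 1470/41.0 = 35.854 min; τ₂ = 959/41.0 = 23.390 min.
Tank 1: C₁ = C_in(1 − e^(−t/τ₁)). Tank 2 (τ₁ ≠ τ₂): C₂ = C_in[1 − (τ₁ e^(−t/τ₁) − τ₂ e^(−t/τ₂))/(τ₁ − τ₂)].
At t = 92.3: e^(−t/τ₁) = 0.076203, e^(−t/τ₂) = 0.019330.
C₂ = 2.50·[1 − (35.854·0.076203 − 23.390·0.019330)/(12.463)] = 2.50·0.81706 = 2.0427 g/L.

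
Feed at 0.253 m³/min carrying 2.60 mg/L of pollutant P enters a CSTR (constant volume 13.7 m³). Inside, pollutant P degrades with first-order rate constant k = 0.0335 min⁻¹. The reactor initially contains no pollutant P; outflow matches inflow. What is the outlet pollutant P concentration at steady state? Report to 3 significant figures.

V dC/dt = Q(C_in − C) − k V C.
Steady state (dC/dt = 0): C_ss = Q C_in/(Q + kV) = C_in/(1 + kV/Q).
C_ss = 0.253·2.60/(0.253 + 0.0335·13.7) = 0.65780/0.71195 = 0.92394 mg/L.

0.924 mg/L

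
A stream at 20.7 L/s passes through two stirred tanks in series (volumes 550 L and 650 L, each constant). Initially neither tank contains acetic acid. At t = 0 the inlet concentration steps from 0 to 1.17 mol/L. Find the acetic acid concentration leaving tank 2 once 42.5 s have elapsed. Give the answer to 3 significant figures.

Species balance on tank i: dCᵢ/dt = (Cᵢ₋₁ − Cᵢ)/τᵢ with τᵢ = Vᵢ/Q.
τ₁ = 550/20.7 = 26.570 s; τ₂ = 650/20.7 = 31.401 s.
Tank 1: C₁ = C_in(1 − e^(−t/τ₁)). Tank 2 (τ₁ ≠ τ₂): C₂ = C_in[1 − (τ₁ e^(−t/τ₁) − τ₂ e^(−t/τ₂))/(τ₁ − τ₂)].
At t = 42.5: e^(−t/τ₁) = 0.20199, e^(−t/τ₂) = 0.25834.
C₂ = 1.17·[1 − (26.570·0.20199 − 31.401·0.25834)/(-4.8309)] = 1.17·0.43170 = 0.50509 mol/L.

0.505 mol/L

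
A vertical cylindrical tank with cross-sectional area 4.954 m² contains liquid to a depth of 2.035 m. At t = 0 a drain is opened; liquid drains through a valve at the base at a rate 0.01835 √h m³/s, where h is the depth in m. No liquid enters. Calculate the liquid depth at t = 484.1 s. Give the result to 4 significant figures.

A dh/dt = −Q_out = −0.01835 √h.
This is separable: 2 d(√h)/dt = −0.01835/A, so √h = √h₀ − (0.01835/(2A)) t.
√h = √2.035 − 0.01835·484.1/(2·4.954) = 1.42653 − 0.896572 = 0.529962.
h = 0.529962² = 0.280860 m.

0.2809 m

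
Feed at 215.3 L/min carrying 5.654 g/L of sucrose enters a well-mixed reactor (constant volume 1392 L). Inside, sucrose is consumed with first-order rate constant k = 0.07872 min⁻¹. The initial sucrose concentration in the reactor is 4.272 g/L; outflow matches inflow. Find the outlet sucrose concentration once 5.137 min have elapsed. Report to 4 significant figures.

Accumulation = in − out − consumed: V dC/dt = Q C_in − Q C − k V C.
dC/dt = (Q/V) C_in − (Q/V + k) C; effective rate a = Q/V + k = 0.154670 + 0.07872 = 0.233390 min⁻¹.
C_ss = Q C_in/(Q + kV) = 3.74696 g/L; C(t) = C_ss + (C₀ − C_ss) e^(−a t).
C(5.137) = 3.74696 + (0.525039)·e^(−0.233390·5.137) = 3.74696 + (0.525039)·0.301519 = 3.90527 g/L.

3.905 g/L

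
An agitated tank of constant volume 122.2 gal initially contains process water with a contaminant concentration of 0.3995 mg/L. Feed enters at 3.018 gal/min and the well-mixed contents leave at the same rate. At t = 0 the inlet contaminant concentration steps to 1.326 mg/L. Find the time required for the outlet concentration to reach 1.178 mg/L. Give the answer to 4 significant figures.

74.27 min

Species balance: V dC/dt = Q(C_in − C) ⇒ τ = V/Q = 40.4904 min.
C(t) = C_in + (C₀ − C_in) e^(−t/τ). Set C = 1.178 and solve for t:
e^(−t/τ) = (C − C_in)/(C₀ − C_in) = (1.178 − 1.326)/(0.3995 − 1.326) = 0.159741
t = −τ ln(…) = 40.4904 × 1.83420 = 74.2675 min.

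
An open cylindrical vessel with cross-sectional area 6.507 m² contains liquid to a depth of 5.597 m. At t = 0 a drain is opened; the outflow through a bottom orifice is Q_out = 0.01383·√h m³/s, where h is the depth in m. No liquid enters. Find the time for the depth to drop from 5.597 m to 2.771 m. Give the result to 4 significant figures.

659.8 s

Unsteady balance on liquid volume: A dh/dt = −0.01383 √h.
∫ h^(−1/2) dh = −(0.01383/A) ∫ dt, giving 2√h = 2√h₀ − (0.01383/A) t.
t = 2A(√h₀ − √h)/0.01383 = 2·6.507·(√5.597 − √2.771)/0.01383
  = 13.0140 × (2.36580 − 1.66463) / 0.01383 = 659.796 s.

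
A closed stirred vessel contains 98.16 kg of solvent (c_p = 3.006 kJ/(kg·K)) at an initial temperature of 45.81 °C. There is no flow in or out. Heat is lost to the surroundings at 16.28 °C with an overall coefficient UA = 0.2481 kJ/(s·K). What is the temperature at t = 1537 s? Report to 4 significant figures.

M c_p dT/dt = −UA(T − T_amb).
dT/dt = (T_ss − T)/τ with T_ss = T_amb = 16.2800 °C, τ = M c_p/UA = 98.16·3.006/0.2481 = 1189.31 s.
Integrating: T(t) = T_ss + (T₀ − T_ss) e^(−t/τ).
T(1537) = 16.2800 + (29.5300)·0.274627 = 24.3897 °C.

24.39 °C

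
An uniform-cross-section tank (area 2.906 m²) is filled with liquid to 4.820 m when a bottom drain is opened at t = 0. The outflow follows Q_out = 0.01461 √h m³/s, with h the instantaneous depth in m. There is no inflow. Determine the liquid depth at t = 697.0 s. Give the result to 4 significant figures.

0.1966 m

With no inflow, A dh/dt = −0.01461 √h.
This is separable: 2 d(√h)/dt = −0.01461/A, so √h = √h₀ − (0.01461/(2A)) t.
√h = √4.820 − 0.01461·697.0/(2·2.906) = 2.19545 − 1.75209 = 0.443356.
h = 0.443356² = 0.196564 m.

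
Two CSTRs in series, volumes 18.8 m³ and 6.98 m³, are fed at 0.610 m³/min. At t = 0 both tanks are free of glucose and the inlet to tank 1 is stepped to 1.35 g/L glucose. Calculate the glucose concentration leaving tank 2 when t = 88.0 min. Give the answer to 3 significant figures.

1.23 g/L

Each tank obeys Vᵢ dCᵢ/dt = Q(Cᵢ₋₁ − Cᵢ), so τᵢ = Vᵢ/Q.
τ₁ = 18.8/0.610 = 30.820 min; τ₂ = 6.98/0.610 = 11.443 min.
Tank 1: C₁ = C_in(1 − e^(−t/τ₁)). Tank 2 (τ₁ ≠ τ₂): C₂ = C_in[1 − (τ₁ e^(−t/τ₁) − τ₂ e^(−t/τ₂))/(τ₁ − τ₂)].
At t = 88.0: e^(−t/τ₁) = 0.057537, e^(−t/τ₂) = 0.00045713.
C₂ = 1.35·[1 − (30.820·0.057537 − 11.443·0.00045713)/(19.377)] = 1.35·0.90876 = 1.2268 g/L.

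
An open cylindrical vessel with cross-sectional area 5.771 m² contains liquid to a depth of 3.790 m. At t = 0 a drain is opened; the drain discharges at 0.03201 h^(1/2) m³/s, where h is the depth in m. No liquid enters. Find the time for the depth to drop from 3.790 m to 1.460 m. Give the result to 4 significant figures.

With no inflow, A dh/dt = −0.03201 √h.
∫ h^(−1/2) dh = −(0.03201/A) ∫ dt, giving 2√h = 2√h₀ − (0.03201/A) t.
t = 2A(√h₀ − √h)/0.03201 = 2·5.771·(√3.790 − √1.460)/0.03201
  = 11.5420 × (1.94679 − 1.20830) / 0.03201 = 266.280 s.

266.3 s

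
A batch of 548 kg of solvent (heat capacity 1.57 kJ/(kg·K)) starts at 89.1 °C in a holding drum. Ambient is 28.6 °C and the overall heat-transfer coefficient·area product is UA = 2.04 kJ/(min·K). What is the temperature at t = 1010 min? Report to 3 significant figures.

M c_p dT/dt = −UA(T − T_amb).
dT/dt = (T_ss − T)/τ with T_ss = T_amb = 28.600 °C, τ = M c_p/UA = 548·1.57/2.04 = 421.75 min.
Solution: T(t) = T_ss + (T₀ − T_ss) e^(−t/τ).
T(1010) = 28.600 + (60.500)·0.091190 = 34.117 °C.

34.1 °C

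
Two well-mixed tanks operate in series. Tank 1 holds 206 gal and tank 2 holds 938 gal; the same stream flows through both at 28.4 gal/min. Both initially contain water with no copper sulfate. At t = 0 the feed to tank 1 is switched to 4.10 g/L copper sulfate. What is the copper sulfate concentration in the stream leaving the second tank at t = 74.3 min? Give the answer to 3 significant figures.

Time constants: τᵢ = Vᵢ/Q for each well-mixed tank.
τ₁ = 206/28.4 = 7.2535 min; τ₂ = 938/28.4 = 33.028 min.
Tank 1: C₁ = C_in(1 − e^(−t/τ₁)). Tank 2 (τ₁ ≠ τ₂): C₂ = C_in[1 − (τ₁ e^(−t/τ₁) − τ₂ e^(−t/τ₂))/(τ₁ − τ₂)].
At t = 74.3: e^(−t/τ₁) = 3.5595e-05, e^(−t/τ₂) = 0.10544.
C₂ = 4.10·[1 − (7.2535·3.5595e-05 − 33.028·0.10544)/(-25.775)] = 4.10·0.86489 = 3.5461 g/L.

3.55 g/L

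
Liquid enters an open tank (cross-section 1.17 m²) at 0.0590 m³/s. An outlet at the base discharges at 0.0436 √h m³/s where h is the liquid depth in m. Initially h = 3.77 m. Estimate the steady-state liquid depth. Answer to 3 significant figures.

1.83 m

Volume balance on the tank: A dh/dt = Q_in − 0.0436 √h. At steady state dh/dt = 0:
Q_in = 0.0436 √h_ss ⇒ √h_ss = 0.0590/0.0436 = 1.3532.
h_ss = 1.3532² = 1.8312 m. (Since h₀ = 3.77 m > h_ss, the level will fall toward this value.)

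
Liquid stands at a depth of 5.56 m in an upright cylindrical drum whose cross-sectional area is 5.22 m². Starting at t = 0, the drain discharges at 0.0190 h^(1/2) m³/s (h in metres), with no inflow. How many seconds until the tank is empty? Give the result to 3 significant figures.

1300 s

A dh/dt = −Q_out = −0.0190 √h.
This is separable: 2 d(√h)/dt = −0.0190/A, so √h = √h₀ − (0.0190/(2A)) t.
Set h = 0: 2√h₀ = (0.0190/A) t_empty ⇒ t_empty = 2A√h₀/0.0190.
t_empty = 2·5.22·√5.56/0.0190 = 10.440·2.3580/0.0190 = 1295.6 s.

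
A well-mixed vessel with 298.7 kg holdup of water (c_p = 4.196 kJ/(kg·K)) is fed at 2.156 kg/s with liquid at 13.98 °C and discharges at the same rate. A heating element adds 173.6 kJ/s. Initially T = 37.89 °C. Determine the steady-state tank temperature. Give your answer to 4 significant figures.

33.17 °C

M c_p dT/dt = ṁ c_p (T_in − T) + Q̇.
At steady state dT/dt = 0 ⇒ T_ss = T_in + Q̇/(ṁ c_p) = 13.98 + 173.6/(2.156·4.196) = 33.1696 °C.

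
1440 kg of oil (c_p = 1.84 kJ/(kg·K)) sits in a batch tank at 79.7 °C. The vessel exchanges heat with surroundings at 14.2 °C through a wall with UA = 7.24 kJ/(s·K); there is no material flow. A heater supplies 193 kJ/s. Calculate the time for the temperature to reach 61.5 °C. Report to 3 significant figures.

231 s

Lumped-capacitance energy balance: M c_p dT/dt = UA(T_amb − T) + Q̇.
τ = M c_p/UA = 365.97 s; T_ss = T_amb + Q̇/UA = 14.2 + 193/7.24 = 40.857 °C.
T(t) = T_ss + (T₀ − T_ss)e^(−t/τ); set T = 61.5:
t = −τ ln[(T − T_ss)/(T₀ − T_ss)] = −365.97 · ln(0.53144) = 231.35 s.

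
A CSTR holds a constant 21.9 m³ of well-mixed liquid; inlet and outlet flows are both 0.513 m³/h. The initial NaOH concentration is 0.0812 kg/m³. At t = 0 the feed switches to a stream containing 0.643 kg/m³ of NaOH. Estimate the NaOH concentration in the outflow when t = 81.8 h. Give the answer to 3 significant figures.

Accumulation = in − out for the solute gives V dC/dt = Q(C_in − C).
So dC/dt = (C_in − C)/τ with τ = V/Q = 21.9/0.513 = 42.690 h.
This is linear first-order; C(t) = C_in + (C₀ − C_in) e^(−t/τ).
C(81.8) = 0.643 + (0.0812 − 0.643)·e^(−81.8/42.690) = 0.643 + (-0.56180)·0.14717 = 0.56032 kg/m³.

0.560 kg/m³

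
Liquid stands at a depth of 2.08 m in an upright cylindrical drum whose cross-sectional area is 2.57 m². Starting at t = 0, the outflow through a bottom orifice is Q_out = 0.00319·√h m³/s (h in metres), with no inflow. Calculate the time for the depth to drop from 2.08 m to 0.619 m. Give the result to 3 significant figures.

1060 s

Mass balance (ρ constant): A dh/dt = −0.00319 √h.
Separate and integrate: 2(√h − √h₀) = −(0.00319/A) t.
t = 2A(√h₀ − √h)/0.00319 = 2·2.57·(√2.08 − √0.619)/0.00319
  = 5.1400 × (1.4422 − 0.78677) / 0.00319 = 1056.1 s.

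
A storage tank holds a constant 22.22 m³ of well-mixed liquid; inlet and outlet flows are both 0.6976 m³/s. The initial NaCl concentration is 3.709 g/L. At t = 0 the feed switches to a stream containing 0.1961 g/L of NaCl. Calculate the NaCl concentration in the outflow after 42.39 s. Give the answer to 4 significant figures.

1.124 g/L

Unsteady species balance (constant V, well mixed): V dC/dt = Q(C_in − C).
Rewrite as dC/dt + C/τ = C_in/τ, τ = V/Q = 31.8521 s.
Integrating: C(t) = C_in + (C₀ − C_in) e^(−t/τ).
C(42.39) = 0.1961 + (3.709 − 0.1961)·e^(−42.39/31.8521) = 0.1961 + (3.51290)·0.264255 = 1.12440 g/L.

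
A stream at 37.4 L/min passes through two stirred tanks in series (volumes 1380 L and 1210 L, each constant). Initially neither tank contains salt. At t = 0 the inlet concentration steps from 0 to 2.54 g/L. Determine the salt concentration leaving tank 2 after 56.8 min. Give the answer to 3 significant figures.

Time constants: τᵢ = Vᵢ/Q for each well-mixed tank.
τ₁ = 1380/37.4 = 36.898 min; τ₂ = 1210/37.4 = 32.353 min.
Solving the cascade with C₁(0)=C₂(0)=0 gives C₂(t) = C_in[1 − (τ₁ e^(−t/τ₁) − τ₂ e^(−t/τ₂))/(τ₁ − τ₂)].
At t = 56.8: e^(−t/τ₁) = 0.21452, e^(−t/τ₂) = 0.17280.
C₂ = 2.54·[1 − (36.898·0.21452 − 32.353·0.17280)/(4.5455)] = 2.54·0.48853 = 1.2409 g/L.

1.24 g/L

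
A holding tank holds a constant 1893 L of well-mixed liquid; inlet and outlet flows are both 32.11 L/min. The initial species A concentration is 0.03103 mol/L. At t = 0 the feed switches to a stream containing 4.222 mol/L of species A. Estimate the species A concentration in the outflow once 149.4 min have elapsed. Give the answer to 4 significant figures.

Unsteady species balance (constant V, well mixed): V dC/dt = Q(C_in − C).
Rewrite as dC/dt + C/τ = C_in/τ, τ = V/Q = 58.9536 min.
This is linear first-order; C(t) = C_in + (C₀ − C_in) e^(−t/τ).
C(149.4) = 4.222 + (0.03103 − 4.222)·e^(−149.4/58.9536) = 4.222 + (-4.19097)·0.0793254 = 3.88955 mol/L.

3.890 mol/L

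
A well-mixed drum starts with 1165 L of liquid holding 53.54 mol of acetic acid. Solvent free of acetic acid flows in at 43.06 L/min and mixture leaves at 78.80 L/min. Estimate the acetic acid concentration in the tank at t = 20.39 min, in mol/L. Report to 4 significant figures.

0.01407 mol/L

Let m(t) be the amount of acetic acid. Volume: V(t) = V₀ + (Q_in − Q_out) t = 1165 − 35.7400 t; V(20.39) = 436.261 L.
Solute balance: dm/dt = 0 − Q_out C = −Q_out m/V(t).
Separate: dm/m = −Q_out dt/V(t) ⇒ ln(m/m₀) = −(Q_out/(Q_in−Q_out)) ln(V/V₀).
m = m₀ (V₀/V)^(Q_out/(Q_in−Q_out)) = 53.54 × (1165/436.261)^(-2.20481) = 6.13976 mol.
C = m/V = 6.13976/436.261 = 0.0140736 mol/L.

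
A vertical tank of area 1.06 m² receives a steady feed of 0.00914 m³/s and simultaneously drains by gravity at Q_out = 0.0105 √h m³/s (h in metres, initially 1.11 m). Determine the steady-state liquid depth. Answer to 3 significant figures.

Level balance: A dh/dt = 0.00914 − 0.0105 √h. Setting dh/dt = 0:
Q_in = 0.0105 √h_ss ⇒ √h_ss = 0.00914/0.0105 = 0.87048.
h_ss = 0.87048² = 0.75773 m. (Since h₀ = 1.11 m > h_ss, the level will fall toward this value.)

0.758 m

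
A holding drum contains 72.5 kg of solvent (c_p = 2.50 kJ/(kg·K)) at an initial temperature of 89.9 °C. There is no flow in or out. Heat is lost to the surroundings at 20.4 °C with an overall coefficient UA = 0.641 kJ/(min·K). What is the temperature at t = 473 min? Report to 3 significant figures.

Unsteady energy balance on the tank contents: M c_p dT/dt = −UA(T − T_amb).
dT/dt = (T_ss − T)/τ with T_ss = T_amb = 20.400 °C, τ = M c_p/UA = 72.5·2.50/0.641 = 282.76 min.
Integrating: T(t) = T_ss + (T₀ − T_ss) e^(−t/τ).
T(473) = 20.400 + (69.500)·0.18772 = 33.447 °C.

33.4 °C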